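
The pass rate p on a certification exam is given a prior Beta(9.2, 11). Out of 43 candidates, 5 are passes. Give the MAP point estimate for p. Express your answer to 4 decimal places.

Prior: Beta(9.2, 11).
Data: 5 successes in 43 trials. The binomial likelihood contributes p^5(1−p)^38, so the posterior is Beta(9.2+5, 11+38) = Beta(14.2, 49).
For Beta(a, b) with a, b > 1 the mode is (a−1)/(a+b−2) = 13.2/61.2 ≈ 0.2157.

p̂_MAP = 0.2157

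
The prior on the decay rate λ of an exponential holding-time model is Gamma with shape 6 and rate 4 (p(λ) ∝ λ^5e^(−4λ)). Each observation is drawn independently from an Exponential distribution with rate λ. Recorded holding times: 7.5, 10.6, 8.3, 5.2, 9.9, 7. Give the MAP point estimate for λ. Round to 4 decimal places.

The Exponential(rate=λ) likelihood is ∝ λ^n e^(−λΣtᵢ). Here n = 6 and Σtᵢ = 7.5 + 10.6 + 8.3 + 5.2 + 9.9 + 7 = 48.5.
Posterior ∝ λ^5e^(−4λ) · λ^6e^(−48.5λ) = λ^11e^(−52.5λ), i.e. Gamma(12, 52.5).
Mode = (a−1)/b = 11/52.5 ≈ 0.2095.

λ̂_MAP = 0.2095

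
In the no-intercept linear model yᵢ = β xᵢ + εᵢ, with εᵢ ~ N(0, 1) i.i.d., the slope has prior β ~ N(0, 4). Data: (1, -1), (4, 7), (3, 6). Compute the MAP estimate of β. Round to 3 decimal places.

β̂_MAP = 1.714

log p(β | y) = −Σ(yᵢ − βxᵢ)²/(2·1) − β²/(2·4) + const.
Setting the derivative to zero: Σxᵢ(yᵢ − βxᵢ)/1 − β/4 = 0, so β = Σxᵢyᵢ / (Σxᵢ² + σ²/τ²).
Σxᵢyᵢ = 1·(-1) + 4·7 + 3·6 = 45; Σxᵢ² = 26; σ²/τ² = 0.25.
β̂_MAP = 45 / (26 + 0.25) = 45/26.25 ≈ 1.714.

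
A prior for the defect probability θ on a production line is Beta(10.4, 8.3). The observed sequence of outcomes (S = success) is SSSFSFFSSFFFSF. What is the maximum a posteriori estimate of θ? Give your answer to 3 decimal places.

Prior: Beta(10.4, 8.3).
Data: 7 successes in 14 trials (from the sequence). The binomial likelihood contributes θ^7(1−θ)^7, so the posterior is Beta(10.4+7, 8.3+7) = Beta(17.4, 15.3).
For Beta(a, b) with a, b > 1 the mode is (a−1)/(a+b−2) = 16.4/30.7 ≈ 0.534.

θ̂_MAP = 0.534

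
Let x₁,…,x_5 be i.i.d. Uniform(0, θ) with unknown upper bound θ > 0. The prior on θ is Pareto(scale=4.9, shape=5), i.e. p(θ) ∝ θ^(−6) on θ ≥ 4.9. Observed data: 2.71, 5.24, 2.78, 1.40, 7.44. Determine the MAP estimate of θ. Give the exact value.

θ̂_MAP = 7.44

The Uniform(0, θ) likelihood is θ^(−n) for θ ≥ max(xᵢ), zero otherwise. Here max(xᵢ) = 7.44.
Posterior ∝ θ^(−6) · θ^(−5) = θ^(−11) on θ ≥ max(4.9, 7.44) = 7.44.
This density is strictly decreasing in θ, so the posterior mode lies at the lower boundary of the support.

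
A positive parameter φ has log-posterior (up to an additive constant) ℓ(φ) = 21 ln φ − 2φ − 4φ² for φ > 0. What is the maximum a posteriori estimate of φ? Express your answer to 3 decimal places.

ℓ'(φ) = 21/φ − 2 − 8φ. Setting this to zero and multiplying by φ: 8φ² + 2φ − 21 = 0.
φ = (−2 + √(2² + 4·8·21)) / (2·8) = (−2 + √676) / 16 = (−2 + 26)/16 = 3/2.
ℓ''(φ) = −21/φ² − 8 < 0, confirming a maximum.

φ̂_MAP = 1.500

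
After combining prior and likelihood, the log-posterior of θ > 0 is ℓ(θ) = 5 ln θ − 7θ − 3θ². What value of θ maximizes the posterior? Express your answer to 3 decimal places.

θ̂_MAP = 0.500

ℓ'(θ) = 5/θ − 7 − 6θ. Setting this to zero and multiplying by θ: 6θ² + 7θ − 5 = 0.
θ = (−7 + √(7² + 4·6·5)) / (2·6) = (−7 + √169) / 12 = (−7 + 13)/12 = 1/2.
ℓ''(θ) = −5/θ² − 6 < 0, confirming a maximum.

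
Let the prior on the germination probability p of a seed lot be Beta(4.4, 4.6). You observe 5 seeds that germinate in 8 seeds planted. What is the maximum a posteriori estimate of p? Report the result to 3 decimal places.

Prior: Beta(4.4, 4.6).
Data: 5 successes in 8 trials. The binomial likelihood contributes p^5(1−p)^3, so the posterior is Beta(4.4+5, 4.6+3) = Beta(9.4, 7.6).
For Beta(a, b) with a, b > 1 the mode is (a−1)/(a+b−2) = 8.4/15 ≈ 0.560.

p̂_MAP = 0.560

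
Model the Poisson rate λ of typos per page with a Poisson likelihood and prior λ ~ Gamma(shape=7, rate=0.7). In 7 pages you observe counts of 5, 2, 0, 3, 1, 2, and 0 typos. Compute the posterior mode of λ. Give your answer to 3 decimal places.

Σxᵢ = 5+2+0+3+1+2+0 = 13, with n = 7.
Posterior ∝ λ^6e^(−0.7λ) · λ^13e^(−7λ) = λ^19e^(−7.7λ), i.e. Gamma(shape=20, rate=7.7).
The mode of a Gamma(a, b) with a ≥ 1 (shape–rate) is (a−1)/b = 19/7.7 ≈ 2.468.

λ̂_MAP = 2.468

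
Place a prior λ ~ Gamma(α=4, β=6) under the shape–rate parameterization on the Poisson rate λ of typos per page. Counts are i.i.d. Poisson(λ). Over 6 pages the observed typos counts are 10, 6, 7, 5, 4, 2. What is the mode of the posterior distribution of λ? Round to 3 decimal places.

Σxᵢ = 10+6+7+5+4+2 = 34, with n = 6.
Posterior ∝ λ^3e^(−6λ) · λ^34e^(−6λ) = λ^37e^(−12λ), i.e. Gamma(shape=38, rate=12).
The mode of a Gamma(a, b) with a ≥ 1 (shape–rate) is (a−1)/b = 37/12 ≈ 3.083.

λ̂_MAP = 3.083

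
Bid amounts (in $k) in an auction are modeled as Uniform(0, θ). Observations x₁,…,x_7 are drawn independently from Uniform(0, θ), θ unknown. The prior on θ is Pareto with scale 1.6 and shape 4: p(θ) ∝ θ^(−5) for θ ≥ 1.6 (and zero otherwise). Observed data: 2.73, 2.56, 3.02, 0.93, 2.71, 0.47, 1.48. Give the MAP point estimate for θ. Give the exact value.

θ̂_MAP = 3.02

The Uniform(0, θ) likelihood is θ^(−n) for θ ≥ max(xᵢ), zero otherwise. Here max(xᵢ) = 3.02.
Posterior ∝ θ^(−5) · θ^(−7) = θ^(−12) on θ ≥ max(1.6, 3.02) = 3.02.
This density is strictly decreasing in θ, so the posterior mode lies at the lower boundary of the support.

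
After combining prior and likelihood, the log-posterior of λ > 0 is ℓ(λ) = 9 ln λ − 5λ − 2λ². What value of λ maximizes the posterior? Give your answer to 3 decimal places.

ℓ'(λ) = 9/λ − 5 − 4λ. Setting this to zero and multiplying by λ: 4λ² + 5λ − 9 = 0.
λ = (−5 + √(5² + 4·4·9)) / (2·4) = (−5 + √169) / 8 = (−5 + 13)/8 = 1.
ℓ''(λ) = −9/λ² − 4 < 0, confirming a maximum.

λ̂_MAP = 1.000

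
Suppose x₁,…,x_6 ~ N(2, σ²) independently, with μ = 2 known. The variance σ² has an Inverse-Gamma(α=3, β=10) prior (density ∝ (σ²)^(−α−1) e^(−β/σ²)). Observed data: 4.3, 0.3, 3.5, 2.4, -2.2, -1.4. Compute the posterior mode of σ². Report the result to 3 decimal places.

Sum of squared deviations about the known mean: SS = (4.3−2)² + (0.3−2)² + (3.5−2)² + (2.4−2)² + (-2.2−2)² + (-1.4−2)² = 39.79.
The Normal likelihood contributes (σ²)^(−n/2) exp(−SS/(2σ²)), so the posterior is Inverse-Gamma(α + n/2, β + SS/2) = Inverse-Gamma(6, 29.895).
The mode of Inverse-Gamma(a, b) is b/(a+1) = 29.895/7 ≈ 4.271.

σ̂²_MAP = 4.271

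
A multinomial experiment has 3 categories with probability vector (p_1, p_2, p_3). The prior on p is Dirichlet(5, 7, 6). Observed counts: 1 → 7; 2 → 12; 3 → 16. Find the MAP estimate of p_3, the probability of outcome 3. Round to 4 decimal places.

MAP estimate: 0.4200

The posterior is Dirichlet(αᵢ + nᵢ) = Dirichlet(12, 19, 22).
For a Dirichlet(a₁,…,a_K) with all aᵢ > 1, the mode has j-th component (aⱼ − 1)/(Σaᵢ − K).
Here Σaᵢ = 53 and K = 3, so p_3 = (22 − 1)/(53 − 3) = 21/50 ≈ 0.4200.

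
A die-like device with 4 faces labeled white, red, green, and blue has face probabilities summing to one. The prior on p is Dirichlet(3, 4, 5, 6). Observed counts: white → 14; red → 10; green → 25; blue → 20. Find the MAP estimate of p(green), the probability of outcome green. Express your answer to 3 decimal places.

The posterior is Dirichlet(αᵢ + nᵢ) = Dirichlet(17, 14, 30, 26).
For a Dirichlet(a₁,…,a_K) with all aᵢ > 1, the mode has j-th component (aⱼ − 1)/(Σaᵢ − K).
Here Σaᵢ = 87 and K = 4, so p(green) = (30 − 1)/(87 − 4) = 29/83 ≈ 0.349.

MAP estimate of p(green) = 0.349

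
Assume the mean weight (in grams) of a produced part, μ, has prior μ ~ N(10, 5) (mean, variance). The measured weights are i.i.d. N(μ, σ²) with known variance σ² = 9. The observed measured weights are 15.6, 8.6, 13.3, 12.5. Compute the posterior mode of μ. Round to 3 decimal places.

n = 4; x̄ = (15.6 + 8.6 + 13.3 + 12.5)/4 = 50/4 = 12.5.
For a Normal prior and Normal likelihood with known variance, the posterior is Normal; its mode equals its mean, the precision-weighted average.
Prior precision 1/σ₀² = 1/5 = 0.2; data precision n/σ² = 4/9.
μ̂ = (0.2·10 + (4/9)·12.5) / (0.2 + 4/9) = (68/9)/(29/45) = 340/29 ≈ 11.724.

μ̂_MAP = 11.724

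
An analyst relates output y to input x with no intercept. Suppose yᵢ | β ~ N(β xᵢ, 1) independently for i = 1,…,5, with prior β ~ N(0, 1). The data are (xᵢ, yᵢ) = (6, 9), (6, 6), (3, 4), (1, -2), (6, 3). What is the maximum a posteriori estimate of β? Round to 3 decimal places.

log p(β | y) = −Σ(yᵢ − βxᵢ)²/(2·1) − β²/(2·1) + const.
Setting the derivative to zero: Σxᵢ(yᵢ − βxᵢ)/1 − β/1 = 0, so β = Σxᵢyᵢ / (Σxᵢ² + σ²/τ²).
Σxᵢyᵢ = 6·9 + 6·6 + 3·4 + 1·(-2) + 6·3 = 118; Σxᵢ² = 118; σ²/τ² = 1.
β̂_MAP = 118 / (118 + 1) = 118/119 ≈ 0.992.

β̂_MAP = 0.992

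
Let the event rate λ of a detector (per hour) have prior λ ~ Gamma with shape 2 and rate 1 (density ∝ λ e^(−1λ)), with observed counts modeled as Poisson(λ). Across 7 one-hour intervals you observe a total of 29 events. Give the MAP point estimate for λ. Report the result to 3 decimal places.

Σxᵢ = 29, n = 7.
Posterior ∝ λe^(−1λ) · λ^29e^(−7λ) = λ^30e^(−8λ), i.e. Gamma(shape=31, rate=8).
The mode of a Gamma(a, b) with a ≥ 1 (shape–rate) is (a−1)/b = 30/8 ≈ 3.750.

λ̂_MAP = 3.750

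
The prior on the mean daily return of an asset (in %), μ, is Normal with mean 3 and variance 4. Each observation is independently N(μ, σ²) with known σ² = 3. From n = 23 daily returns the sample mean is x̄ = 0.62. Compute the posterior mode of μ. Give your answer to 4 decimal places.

n = 23, x̄ = 0.62.
For a Normal prior and Normal likelihood with known variance, the posterior is Normal; its mode equals its mean, the precision-weighted average.
Prior precision 1/σ₀² = 1/4 = 0.25; data precision n/σ² = 23/3.
μ̂ = (0.25·3 + (23/3)·0.62) / (0.25 + 23/3) = (1651/300)/(95/12) = 1651/2375 ≈ 0.6952.

μ̂_MAP = 0.6952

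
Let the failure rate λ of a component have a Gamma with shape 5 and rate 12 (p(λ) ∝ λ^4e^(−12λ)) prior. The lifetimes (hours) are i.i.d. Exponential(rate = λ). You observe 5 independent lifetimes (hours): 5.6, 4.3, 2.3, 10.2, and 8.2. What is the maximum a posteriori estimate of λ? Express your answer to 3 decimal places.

The Exponential(rate=λ) likelihood is ∝ λ^n e^(−λΣtᵢ). Here n = 5 and Σtᵢ = 5.6 + 4.3 + 2.3 + 10.2 + 8.2 = 30.6.
Posterior ∝ λ^4e^(−12λ) · λ^5e^(−30.6λ) = λ^9e^(−42.6λ), i.e. Gamma(10, 42.6).
Mode = (a−1)/b = 9/42.6 ≈ 0.211.

λ̂_MAP = 0.211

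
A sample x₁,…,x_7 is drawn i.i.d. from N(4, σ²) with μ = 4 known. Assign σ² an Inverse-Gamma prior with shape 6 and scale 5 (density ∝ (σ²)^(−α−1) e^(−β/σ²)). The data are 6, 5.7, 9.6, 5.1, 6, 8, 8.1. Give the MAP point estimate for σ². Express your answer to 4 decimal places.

Sum of squared deviations about the known mean: SS = (6−4)² + (5.7−4)² + (9.6−4)² + (5.1−4)² + (6−4)² + (8−4)² + (8.1−4)² = 76.27.
The Normal likelihood contributes (σ²)^(−n/2) exp(−SS/(2σ²)), so the posterior is Inverse-Gamma(α + n/2, β + SS/2) = Inverse-Gamma(9.5, 43.135).
The mode of Inverse-Gamma(a, b) is b/(a+1) = 43.135/10.5 ≈ 4.1081.

σ̂²_MAP = 4.1081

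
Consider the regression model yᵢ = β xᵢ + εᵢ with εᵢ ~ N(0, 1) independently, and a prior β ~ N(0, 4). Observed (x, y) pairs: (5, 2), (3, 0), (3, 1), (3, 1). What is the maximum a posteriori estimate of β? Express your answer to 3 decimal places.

β̂_MAP = 0.306

log p(β | y) = −Σ(yᵢ − βxᵢ)²/(2·1) − β²/(2·4) + const.
Setting the derivative to zero: Σxᵢ(yᵢ − βxᵢ)/1 − β/4 = 0, so β = Σxᵢyᵢ / (Σxᵢ² + σ²/τ²).
Σxᵢyᵢ = 5·2 + 3·0 + 3·1 + 3·1 = 16; Σxᵢ² = 52; σ²/τ² = 0.25.
β̂_MAP = 16 / (52 + 0.25) = 16/52.25 ≈ 0.306.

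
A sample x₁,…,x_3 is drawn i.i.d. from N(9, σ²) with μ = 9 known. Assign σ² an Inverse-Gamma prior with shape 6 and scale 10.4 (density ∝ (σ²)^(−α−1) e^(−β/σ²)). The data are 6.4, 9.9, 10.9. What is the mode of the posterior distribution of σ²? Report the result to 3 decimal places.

σ̂²_MAP = 1.881

Sum of squared deviations about the known mean: SS = (6.4−9)² + (9.9−9)² + (10.9−9)² = 11.18.
The Normal likelihood contributes (σ²)^(−n/2) exp(−SS/(2σ²)), so the posterior is Inverse-Gamma(α + n/2, β + SS/2) = Inverse-Gamma(7.5, 15.99).
The mode of Inverse-Gamma(a, b) is b/(a+1) = 15.99/8.5 ≈ 1.881.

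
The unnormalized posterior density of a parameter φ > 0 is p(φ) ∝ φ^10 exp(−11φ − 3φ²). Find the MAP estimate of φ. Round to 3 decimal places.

φ̂_MAP = 0.667

ℓ'(φ) = 10/φ − 11 − 6φ. Setting this to zero and multiplying by φ: 6φ² + 11φ − 10 = 0.
φ = (−11 + √(11² + 4·6·10)) / (2·6) = (−11 + √361) / 12 = (−11 + 19)/12 = 2/3.
ℓ''(φ) = −10/φ² − 6 < 0, confirming a maximum.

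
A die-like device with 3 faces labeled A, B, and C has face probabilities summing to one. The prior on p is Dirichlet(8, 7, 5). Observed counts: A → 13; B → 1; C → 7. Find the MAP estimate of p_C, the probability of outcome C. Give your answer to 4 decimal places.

The posterior is Dirichlet(αᵢ + nᵢ) = Dirichlet(21, 8, 12).
For a Dirichlet(a₁,…,a_K) with all aᵢ > 1, the mode has j-th component (aⱼ − 1)/(Σaᵢ − K).
Here Σaᵢ = 41 and K = 3, so p_C = (12 − 1)/(41 − 3) = 11/38 ≈ 0.2895.

MAP estimate of p_C = 0.2895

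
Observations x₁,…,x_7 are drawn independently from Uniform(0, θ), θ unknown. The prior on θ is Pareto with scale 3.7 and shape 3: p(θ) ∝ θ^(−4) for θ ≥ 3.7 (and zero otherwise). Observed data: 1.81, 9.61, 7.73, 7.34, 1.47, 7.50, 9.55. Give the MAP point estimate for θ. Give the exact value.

The Uniform(0, θ) likelihood is θ^(−n) for θ ≥ max(xᵢ), zero otherwise. Here max(xᵢ) = 9.61.
Posterior ∝ θ^(−4) · θ^(−7) = θ^(−11) on θ ≥ max(3.7, 9.61) = 9.61.
This density is strictly decreasing in θ, so the posterior mode lies at the lower boundary of the support.

θ̂_MAP = 9.61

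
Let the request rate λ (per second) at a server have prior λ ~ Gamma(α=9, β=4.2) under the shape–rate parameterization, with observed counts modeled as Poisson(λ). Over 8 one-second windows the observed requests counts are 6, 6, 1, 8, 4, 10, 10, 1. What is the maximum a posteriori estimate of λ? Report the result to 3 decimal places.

Σxᵢ = 6+6+1+8+4+10+10+1 = 46, with n = 8.
Posterior ∝ λ^8e^(−4.2λ) · λ^46e^(−8λ) = λ^54e^(−12.2λ), i.e. Gamma(shape=55, rate=12.2).
The mode of a Gamma(a, b) with a ≥ 1 (shape–rate) is (a−1)/b = 54/12.2 ≈ 4.426.

λ̂_MAP = 4.426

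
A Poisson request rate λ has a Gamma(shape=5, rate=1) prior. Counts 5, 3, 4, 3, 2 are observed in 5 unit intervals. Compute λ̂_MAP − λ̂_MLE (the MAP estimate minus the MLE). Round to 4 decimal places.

Σxᵢ = 17. Posterior is Gamma(22, 6); MAP = (22−1)/6 = 21/6 ≈ 3.50000.
MLE = x̄ = 17/5 ≈ 3.40000.
Difference = 21/6 − 17/5 = 1/10 ≈ 0.1000.

MAP − MLE = 0.1000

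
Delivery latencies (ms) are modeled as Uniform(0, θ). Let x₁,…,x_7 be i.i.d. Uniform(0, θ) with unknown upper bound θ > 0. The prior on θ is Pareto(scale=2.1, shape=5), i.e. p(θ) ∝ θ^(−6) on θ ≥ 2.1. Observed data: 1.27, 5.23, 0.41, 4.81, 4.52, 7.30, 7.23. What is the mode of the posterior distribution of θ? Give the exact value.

The Uniform(0, θ) likelihood is θ^(−n) for θ ≥ max(xᵢ), zero otherwise. Here max(xᵢ) = 7.30.
Posterior ∝ θ^(−6) · θ^(−7) = θ^(−13) on θ ≥ max(2.1, 7.30) = 7.30.
This density is strictly decreasing in θ, so the posterior mode lies at the lower boundary of the support.

θ̂_MAP = 7.30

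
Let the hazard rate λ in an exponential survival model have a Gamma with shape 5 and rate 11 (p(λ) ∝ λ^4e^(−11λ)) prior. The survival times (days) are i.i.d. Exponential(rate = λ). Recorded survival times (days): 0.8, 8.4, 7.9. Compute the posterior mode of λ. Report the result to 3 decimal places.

The Exponential(rate=λ) likelihood is ∝ λ^n e^(−λΣtᵢ). Here n = 3 and Σtᵢ = 0.8 + 8.4 + 7.9 = 17.1.
Posterior ∝ λ^4e^(−11λ) · λ^3e^(−17.1λ) = λ^7e^(−28.1λ), i.e. Gamma(8, 28.1).
Mode = (a−1)/b = 7/28.1 ≈ 0.249.

λ̂_MAP = 0.249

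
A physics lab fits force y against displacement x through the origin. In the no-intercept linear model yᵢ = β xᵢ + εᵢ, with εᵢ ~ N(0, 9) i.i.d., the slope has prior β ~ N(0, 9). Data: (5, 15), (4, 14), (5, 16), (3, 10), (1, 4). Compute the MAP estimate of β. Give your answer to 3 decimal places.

log p(β | y) = −Σ(yᵢ − βxᵢ)²/(2·9) − β²/(2·9) + const.
Setting the derivative to zero: Σxᵢ(yᵢ − βxᵢ)/9 − β/9 = 0, so β = Σxᵢyᵢ / (Σxᵢ² + σ²/τ²).
Σxᵢyᵢ = 5·15 + 4·14 + 5·16 + 3·10 + 1·4 = 245; Σxᵢ² = 76; σ²/τ² = 1.
β̂_MAP = 245 / (76 + 1) = 245/77 ≈ 3.182.

β̂_MAP = 3.182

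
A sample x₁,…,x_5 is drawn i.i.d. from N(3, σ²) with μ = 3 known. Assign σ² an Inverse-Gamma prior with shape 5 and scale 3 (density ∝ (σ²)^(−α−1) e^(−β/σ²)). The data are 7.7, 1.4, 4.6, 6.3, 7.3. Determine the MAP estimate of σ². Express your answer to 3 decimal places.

σ̂²_MAP = 3.682

Sum of squared deviations about the known mean: SS = (7.7−3)² + (1.4−3)² + (4.6−3)² + (6.3−3)² + (7.3−3)² = 56.59.
The Normal likelihood contributes (σ²)^(−n/2) exp(−SS/(2σ²)), so the posterior is Inverse-Gamma(α + n/2, β + SS/2) = Inverse-Gamma(7.5, 31.295).
The mode of Inverse-Gamma(a, b) is b/(a+1) = 31.295/8.5 ≈ 3.682.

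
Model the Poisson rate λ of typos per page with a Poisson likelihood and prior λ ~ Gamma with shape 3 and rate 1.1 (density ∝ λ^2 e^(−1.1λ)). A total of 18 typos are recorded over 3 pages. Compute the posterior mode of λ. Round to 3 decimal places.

Σxᵢ = 18, n = 3.
Posterior ∝ λ^2e^(−1.1λ) · λ^18e^(−3λ) = λ^20e^(−4.1λ), i.e. Gamma(shape=21, rate=4.1).
The mode of a Gamma(a, b) with a ≥ 1 (shape–rate) is (a−1)/b = 20/4.1 ≈ 4.878.

λ̂_MAP = 4.878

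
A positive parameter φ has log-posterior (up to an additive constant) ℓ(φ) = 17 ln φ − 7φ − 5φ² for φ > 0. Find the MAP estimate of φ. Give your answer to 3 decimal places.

ℓ'(φ) = 17/φ − 7 − 10φ. Setting this to zero and multiplying by φ: 10φ² + 7φ − 17 = 0.
φ = (−7 + √(7² + 4·10·17)) / (2·10) = (−7 + √729) / 20 = (−7 + 27)/20 = 1.
ℓ''(φ) = −17/φ² − 10 < 0, confirming a maximum.

φ̂_MAP = 1.000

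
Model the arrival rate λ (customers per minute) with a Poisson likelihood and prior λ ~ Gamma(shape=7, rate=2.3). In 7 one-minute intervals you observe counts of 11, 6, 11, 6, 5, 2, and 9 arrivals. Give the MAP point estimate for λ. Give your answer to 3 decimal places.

λ̂_MAP = 6.022

Σxᵢ = 11+6+11+6+5+2+9 = 50, with n = 7.
Posterior ∝ λ^6e^(−2.3λ) · λ^50e^(−7λ) = λ^56e^(−9.3λ), i.e. Gamma(shape=57, rate=9.3).
The mode of a Gamma(a, b) with a ≥ 1 (shape–rate) is (a−1)/b = 56/9.3 ≈ 6.022.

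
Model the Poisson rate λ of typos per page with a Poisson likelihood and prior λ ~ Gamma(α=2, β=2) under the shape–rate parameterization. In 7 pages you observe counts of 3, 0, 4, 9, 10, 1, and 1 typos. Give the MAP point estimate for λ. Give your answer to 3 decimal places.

Σxᵢ = 3+0+4+9+10+1+1 = 28, with n = 7.
Posterior ∝ λe^(−2λ) · λ^28e^(−7λ) = λ^29e^(−9λ), i.e. Gamma(shape=30, rate=9).
The mode of a Gamma(a, b) with a ≥ 1 (shape–rate) is (a−1)/b = 29/9 ≈ 3.222.

λ̂_MAP = 3.222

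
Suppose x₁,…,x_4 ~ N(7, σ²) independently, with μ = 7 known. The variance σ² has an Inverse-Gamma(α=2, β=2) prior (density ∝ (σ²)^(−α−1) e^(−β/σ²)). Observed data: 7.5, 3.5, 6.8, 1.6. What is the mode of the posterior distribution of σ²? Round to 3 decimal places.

Sum of squared deviations about the known mean: SS = (7.5−7)² + (3.5−7)² + (6.8−7)² + (1.6−7)² = 41.7.
The Normal likelihood contributes (σ²)^(−n/2) exp(−SS/(2σ²)), so the posterior is Inverse-Gamma(α + n/2, β + SS/2) = Inverse-Gamma(4, 22.85).
The mode of Inverse-Gamma(a, b) is b/(a+1) = 22.85/5 ≈ 4.570.

σ̂²_MAP = 4.570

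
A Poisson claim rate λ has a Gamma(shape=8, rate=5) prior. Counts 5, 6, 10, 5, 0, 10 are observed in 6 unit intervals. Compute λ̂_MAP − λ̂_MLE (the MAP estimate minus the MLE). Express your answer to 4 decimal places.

MAP − MLE = -2.0909

Σxᵢ = 36. Posterior is Gamma(44, 11); MAP = (44−1)/11 = 43/11 ≈ 3.90909.
MLE = x̄ = 36/6 ≈ 6.00000.
Difference = 43/11 − 36/6 = -23/11 ≈ -2.0909.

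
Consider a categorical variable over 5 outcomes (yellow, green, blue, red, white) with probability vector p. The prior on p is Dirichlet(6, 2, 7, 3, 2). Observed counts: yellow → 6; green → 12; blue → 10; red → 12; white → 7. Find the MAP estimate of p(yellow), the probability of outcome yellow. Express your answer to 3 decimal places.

MAP estimate of p(yellow) = 0.177

The posterior is Dirichlet(αᵢ + nᵢ) = Dirichlet(12, 14, 17, 15, 9).
For a Dirichlet(a₁,…,a_K) with all aᵢ > 1, the mode has j-th component (aⱼ − 1)/(Σaᵢ − K).
Here Σaᵢ = 67 and K = 5, so p(yellow) = (12 − 1)/(67 − 5) = 11/62 ≈ 0.177.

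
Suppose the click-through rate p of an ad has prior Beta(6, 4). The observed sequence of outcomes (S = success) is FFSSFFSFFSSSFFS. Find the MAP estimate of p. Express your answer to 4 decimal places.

p̂_MAP = 0.5217

Prior: Beta(6, 4).
Data: 7 successes in 15 trials (from the sequence). The binomial likelihood contributes p^7(1−p)^8, so the posterior is Beta(6+7, 4+8) = Beta(13, 12).
For Beta(a, b) with a, b > 1 the mode is (a−1)/(a+b−2) = 12/23 ≈ 0.5217.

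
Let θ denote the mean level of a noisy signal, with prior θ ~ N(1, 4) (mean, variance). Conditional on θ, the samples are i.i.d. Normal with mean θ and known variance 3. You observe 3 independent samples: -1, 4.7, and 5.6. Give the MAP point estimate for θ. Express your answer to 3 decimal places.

n = 3; x̄ = ((-1) + 4.7 + 5.6)/3 = 9.3/3 = 3.1.
For a Normal prior and Normal likelihood with known variance, the posterior is Normal; its mode equals its mean, the precision-weighted average.
Prior precision 1/σ₀² = 1/4 = 0.25; data precision n/σ² = 3/3 = 1.
θ̂ = (0.25·1 + 1·3.1) / (0.25 + 1) = 3.35/1.25 = 2.680.

θ̂_MAP = 2.680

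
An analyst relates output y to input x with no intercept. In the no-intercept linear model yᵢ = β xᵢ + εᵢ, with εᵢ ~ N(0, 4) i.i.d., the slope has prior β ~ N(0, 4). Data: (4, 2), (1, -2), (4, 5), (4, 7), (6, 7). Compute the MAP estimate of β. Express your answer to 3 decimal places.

β̂_MAP = 1.116

log p(β | y) = −Σ(yᵢ − βxᵢ)²/(2·4) − β²/(2·4) + const.
Setting the derivative to zero: Σxᵢ(yᵢ − βxᵢ)/4 − β/4 = 0, so β = Σxᵢyᵢ / (Σxᵢ² + σ²/τ²).
Σxᵢyᵢ = 4·2 + 1·(-2) + 4·5 + 4·7 + 6·7 = 96; Σxᵢ² = 85; σ²/τ² = 1.
β̂_MAP = 96 / (85 + 1) = 96/86 ≈ 1.116.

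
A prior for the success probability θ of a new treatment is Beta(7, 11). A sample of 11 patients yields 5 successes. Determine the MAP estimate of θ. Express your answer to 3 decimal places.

θ̂_MAP = 0.407

Prior: Beta(7, 11).
Data: 5 successes in 11 trials. The binomial likelihood contributes θ^5(1−θ)^6, so the posterior is Beta(7+5, 11+6) = Beta(12, 17).
For Beta(a, b) with a, b > 1 the mode is (a−1)/(a+b−2) = 11/27 ≈ 0.407.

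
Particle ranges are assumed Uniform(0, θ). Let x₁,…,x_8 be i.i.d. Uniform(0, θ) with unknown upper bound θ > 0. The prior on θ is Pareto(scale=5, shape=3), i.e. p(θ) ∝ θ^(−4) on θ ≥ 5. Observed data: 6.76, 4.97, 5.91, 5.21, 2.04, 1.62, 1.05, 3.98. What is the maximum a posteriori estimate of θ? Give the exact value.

The Uniform(0, θ) likelihood is θ^(−n) for θ ≥ max(xᵢ), zero otherwise. Here max(xᵢ) = 6.76.
Posterior ∝ θ^(−4) · θ^(−8) = θ^(−12) on θ ≥ max(5, 6.76) = 6.76.
This density is strictly decreasing in θ, so the posterior mode lies at the lower boundary of the support.

θ̂_MAP = 6.76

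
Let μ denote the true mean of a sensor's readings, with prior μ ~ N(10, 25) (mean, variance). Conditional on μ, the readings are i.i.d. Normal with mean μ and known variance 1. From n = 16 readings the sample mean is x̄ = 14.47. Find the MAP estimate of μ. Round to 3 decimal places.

μ̂_MAP = 14.459

n = 16, x̄ = 14.47.
For a Normal prior and Normal likelihood with known variance, the posterior is Normal; its mode equals its mean, the precision-weighted average.
Prior precision 1/σ₀² = 1/25 = 0.04; data precision n/σ² = 16/1 = 16.
μ̂ = (0.04·10 + 16·14.47) / (0.04 + 16) = 231.92/16.04 = 5798/401 ≈ 14.459.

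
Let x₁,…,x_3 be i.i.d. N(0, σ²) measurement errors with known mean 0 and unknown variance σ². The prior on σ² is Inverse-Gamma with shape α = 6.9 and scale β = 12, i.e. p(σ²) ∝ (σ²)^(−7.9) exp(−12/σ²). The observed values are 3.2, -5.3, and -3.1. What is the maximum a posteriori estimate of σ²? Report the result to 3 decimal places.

σ̂²_MAP = 3.827

Sum of squared deviations about the known mean: SS = (3.2−0)² + (-5.3−0)² + (-3.1−0)² = 47.94.
The Normal likelihood contributes (σ²)^(−n/2) exp(−SS/(2σ²)), so the posterior is Inverse-Gamma(α + n/2, β + SS/2) = Inverse-Gamma(8.4, 35.97).
The mode of Inverse-Gamma(a, b) is b/(a+1) = 35.97/9.4 ≈ 3.827.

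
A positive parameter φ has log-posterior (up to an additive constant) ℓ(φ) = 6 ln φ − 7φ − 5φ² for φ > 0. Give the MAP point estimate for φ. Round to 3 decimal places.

ℓ'(φ) = 6/φ − 7 − 10φ. Setting this to zero and multiplying by φ: 10φ² + 7φ − 6 = 0.
φ = (−7 + √(7² + 4·10·6)) / (2·10) = (−7 + √289) / 20 = (−7 + 17)/20 = 1/2.
ℓ''(φ) = −6/φ² − 10 < 0, confirming a maximum.

φ̂_MAP = 0.500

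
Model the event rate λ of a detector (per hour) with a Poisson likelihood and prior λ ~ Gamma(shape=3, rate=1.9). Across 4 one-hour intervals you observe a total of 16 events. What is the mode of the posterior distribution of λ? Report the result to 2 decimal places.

λ̂_MAP = 3.05

Σxᵢ = 16, n = 4.
Posterior ∝ λ^2e^(−1.9λ) · λ^16e^(−4λ) = λ^18e^(−5.9λ), i.e. Gamma(shape=19, rate=5.9).
The mode of a Gamma(a, b) with a ≥ 1 (shape–rate) is (a−1)/b = 18/5.9 ≈ 3.05.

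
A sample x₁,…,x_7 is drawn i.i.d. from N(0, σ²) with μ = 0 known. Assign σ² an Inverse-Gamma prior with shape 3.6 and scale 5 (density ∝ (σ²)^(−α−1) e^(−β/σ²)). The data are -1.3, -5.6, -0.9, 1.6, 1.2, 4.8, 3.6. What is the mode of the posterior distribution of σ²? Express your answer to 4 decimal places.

σ̂²_MAP = 5.1765

Sum of squared deviations about the known mean: SS = (-1.3−0)² + (-5.6−0)² + (-0.9−0)² + (1.6−0)² + (1.2−0)² + (4.8−0)² + (3.6−0)² = 73.86.
The Normal likelihood contributes (σ²)^(−n/2) exp(−SS/(2σ²)), so the posterior is Inverse-Gamma(α + n/2, β + SS/2) = Inverse-Gamma(7.1, 41.93).
The mode of Inverse-Gamma(a, b) is b/(a+1) = 41.93/8.1 ≈ 5.1765.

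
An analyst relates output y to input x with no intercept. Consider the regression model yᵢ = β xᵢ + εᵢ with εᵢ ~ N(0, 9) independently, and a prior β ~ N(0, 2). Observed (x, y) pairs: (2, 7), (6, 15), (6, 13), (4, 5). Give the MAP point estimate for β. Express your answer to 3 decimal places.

β̂_MAP = 2.093

log p(β | y) = −Σ(yᵢ − βxᵢ)²/(2·9) − β²/(2·2) + const.
Setting the derivative to zero: Σxᵢ(yᵢ − βxᵢ)/9 − β/2 = 0, so β = Σxᵢyᵢ / (Σxᵢ² + σ²/τ²).
Σxᵢyᵢ = 2·7 + 6·15 + 6·13 + 4·5 = 202; Σxᵢ² = 92; σ²/τ² = 4.5.
β̂_MAP = 202 / (92 + 4.5) = 202/96.5 ≈ 2.093.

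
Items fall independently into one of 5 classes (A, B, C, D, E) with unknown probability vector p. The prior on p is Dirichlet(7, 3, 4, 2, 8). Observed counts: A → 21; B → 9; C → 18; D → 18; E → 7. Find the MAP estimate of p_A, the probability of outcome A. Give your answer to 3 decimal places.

MAP estimate of p_A = 0.293

The posterior is Dirichlet(αᵢ + nᵢ) = Dirichlet(28, 12, 22, 20, 15).
For a Dirichlet(a₁,…,a_K) with all aᵢ > 1, the mode has j-th component (aⱼ − 1)/(Σaᵢ − K).
Here Σaᵢ = 97 and K = 5, so p_A = (28 − 1)/(97 − 5) = 27/92 ≈ 0.293.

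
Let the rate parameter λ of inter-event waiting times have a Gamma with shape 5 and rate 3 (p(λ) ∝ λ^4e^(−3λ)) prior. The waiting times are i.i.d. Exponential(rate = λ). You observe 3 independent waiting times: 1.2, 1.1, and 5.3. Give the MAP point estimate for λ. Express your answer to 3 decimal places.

The Exponential(rate=λ) likelihood is ∝ λ^n e^(−λΣtᵢ). Here n = 3 and Σtᵢ = 1.2 + 1.1 + 5.3 = 7.6.
Posterior ∝ λ^4e^(−3λ) · λ^3e^(−7.6λ) = λ^7e^(−10.6λ), i.e. Gamma(8, 10.6).
Mode = (a−1)/b = 7/10.6 ≈ 0.660.

λ̂_MAP = 0.660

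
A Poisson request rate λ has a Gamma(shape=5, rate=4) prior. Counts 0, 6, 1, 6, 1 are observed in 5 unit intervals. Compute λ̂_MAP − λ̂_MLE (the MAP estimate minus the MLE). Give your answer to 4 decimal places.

MAP − MLE = -0.8000

Σxᵢ = 14. Posterior is Gamma(19, 9); MAP = (19−1)/9 = 18/9 ≈ 2.00000.
MLE = x̄ = 14/5 ≈ 2.80000.
Difference = 18/9 − 14/5 = -4/5 ≈ -0.8000.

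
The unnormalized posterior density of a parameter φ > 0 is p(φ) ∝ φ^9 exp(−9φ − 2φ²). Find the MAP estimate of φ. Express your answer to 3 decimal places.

φ̂_MAP = 0.750

ℓ'(φ) = 9/φ − 9 − 4φ. Setting this to zero and multiplying by φ: 4φ² + 9φ − 9 = 0.
φ = (−9 + √(9² + 4·4·9)) / (2·4) = (−9 + √225) / 8 = (−9 + 15)/8 = 3/4.
ℓ''(φ) = −9/φ² − 4 < 0, confirming a maximum.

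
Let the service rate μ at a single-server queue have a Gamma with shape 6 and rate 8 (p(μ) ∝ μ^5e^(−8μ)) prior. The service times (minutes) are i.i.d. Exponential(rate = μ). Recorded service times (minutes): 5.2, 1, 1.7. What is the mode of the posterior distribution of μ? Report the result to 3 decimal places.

The Exponential(rate=μ) likelihood is ∝ μ^n e^(−μΣtᵢ). Here n = 3 and Σtᵢ = 5.2 + 1 + 1.7 = 7.9.
Posterior ∝ μ^5e^(−8μ) · μ^3e^(−7.9μ) = μ^8e^(−15.9μ), i.e. Gamma(9, 15.9).
Mode = (a−1)/b = 8/15.9 ≈ 0.503.

μ̂_MAP = 0.503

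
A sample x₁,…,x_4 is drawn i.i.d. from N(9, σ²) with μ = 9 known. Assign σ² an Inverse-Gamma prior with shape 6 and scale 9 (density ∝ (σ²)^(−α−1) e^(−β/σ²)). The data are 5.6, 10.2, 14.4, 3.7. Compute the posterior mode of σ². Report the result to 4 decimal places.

σ̂²_MAP = 4.9028

Sum of squared deviations about the known mean: SS = (5.6−9)² + (10.2−9)² + (14.4−9)² + (3.7−9)² = 70.25.
The Normal likelihood contributes (σ²)^(−n/2) exp(−SS/(2σ²)), so the posterior is Inverse-Gamma(α + n/2, β + SS/2) = Inverse-Gamma(8, 44.125).
The mode of Inverse-Gamma(a, b) is b/(a+1) = 44.125/9 ≈ 4.9028.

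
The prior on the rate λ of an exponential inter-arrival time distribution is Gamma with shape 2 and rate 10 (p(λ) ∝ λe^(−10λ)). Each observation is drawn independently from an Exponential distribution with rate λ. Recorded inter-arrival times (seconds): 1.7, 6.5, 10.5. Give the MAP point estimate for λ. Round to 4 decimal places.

The Exponential(rate=λ) likelihood is ∝ λ^n e^(−λΣtᵢ). Here n = 3 and Σtᵢ = 1.7 + 6.5 + 10.5 = 18.7.
Posterior ∝ λe^(−10λ) · λ^3e^(−18.7λ) = λ^4e^(−28.7λ), i.e. Gamma(5, 28.7).
Mode = (a−1)/b = 4/28.7 ≈ 0.1394.

λ̂_MAP = 0.1394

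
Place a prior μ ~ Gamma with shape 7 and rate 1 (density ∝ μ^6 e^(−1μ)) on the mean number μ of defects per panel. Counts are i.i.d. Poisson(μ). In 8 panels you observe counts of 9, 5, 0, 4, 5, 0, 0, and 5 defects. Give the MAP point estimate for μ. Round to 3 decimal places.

Σxᵢ = 9+5+0+4+5+0+0+5 = 28, with n = 8.
Posterior ∝ μ^6e^(−1μ) · μ^28e^(−8μ) = μ^34e^(−9μ), i.e. Gamma(shape=35, rate=9).
The mode of a Gamma(a, b) with a ≥ 1 (shape–rate) is (a−1)/b = 34/9 ≈ 3.778.

μ̂_MAP = 3.778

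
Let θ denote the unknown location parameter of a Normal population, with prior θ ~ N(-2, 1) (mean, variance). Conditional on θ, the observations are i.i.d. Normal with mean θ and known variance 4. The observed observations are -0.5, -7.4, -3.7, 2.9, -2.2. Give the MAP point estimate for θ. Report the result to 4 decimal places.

θ̂_MAP = -2.1000

n = 5; x̄ = ((-0.5) + (-7.4) + (-3.7) + 2.9 + (-2.2))/5 = -10.9/5 = -2.18.
For a Normal prior and Normal likelihood with known variance, the posterior is Normal; its mode equals its mean, the precision-weighted average.
Prior precision 1/σ₀² = 1/1 = 1; data precision n/σ² = 5/4 = 1.25.
θ̂ = (1·(-2) + 1.25·(-2.18)) / (1 + 1.25) = (-4.725)/2.25 = -2.1000.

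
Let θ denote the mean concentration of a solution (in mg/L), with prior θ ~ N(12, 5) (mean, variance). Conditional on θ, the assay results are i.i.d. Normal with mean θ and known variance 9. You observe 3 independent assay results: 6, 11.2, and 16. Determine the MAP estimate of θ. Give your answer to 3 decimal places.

θ̂_MAP = 11.417

n = 3; x̄ = (6 + 11.2 + 16)/3 = 33.2/3 = 166/15 ≈ 11.0667.
For a Normal prior and Normal likelihood with known variance, the posterior is Normal; its mode equals its mean, the precision-weighted average.
Prior precision 1/σ₀² = 1/5 = 0.2; data precision n/σ² = 3/9 = 1/3.
θ̂ = (0.2·12 + (1/3)·(166/15)) / (0.2 + 1/3) = (274/45)/(8/15) = 137/12 ≈ 11.417.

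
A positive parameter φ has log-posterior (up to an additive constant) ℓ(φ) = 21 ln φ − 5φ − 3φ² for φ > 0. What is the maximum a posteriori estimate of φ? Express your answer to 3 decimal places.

ℓ'(φ) = 21/φ − 5 − 6φ. Setting this to zero and multiplying by φ: 6φ² + 5φ − 21 = 0.
φ = (−5 + √(5² + 4·6·21)) / (2·6) = (−5 + √529) / 12 = (−5 + 23)/12 = 3/2.
ℓ''(φ) = −21/φ² − 6 < 0, confirming a maximum.

φ̂_MAP = 1.500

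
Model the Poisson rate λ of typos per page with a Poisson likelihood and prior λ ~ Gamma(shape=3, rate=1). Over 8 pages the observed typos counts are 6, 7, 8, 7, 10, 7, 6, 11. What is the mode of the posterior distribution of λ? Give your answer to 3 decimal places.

Σxᵢ = 6+7+8+7+10+7+6+11 = 62, with n = 8.
Posterior ∝ λ^2e^(−1λ) · λ^62e^(−8λ) = λ^64e^(−9λ), i.e. Gamma(shape=65, rate=9).
The mode of a Gamma(a, b) with a ≥ 1 (shape–rate) is (a−1)/b = 64/9 ≈ 7.111.

λ̂_MAP = 7.111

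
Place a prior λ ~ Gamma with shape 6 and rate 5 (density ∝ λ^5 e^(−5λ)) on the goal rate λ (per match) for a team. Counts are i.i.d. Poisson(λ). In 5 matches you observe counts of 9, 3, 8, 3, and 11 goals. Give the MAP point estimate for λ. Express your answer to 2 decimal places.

Σxᵢ = 9+3+8+3+11 = 34, with n = 5.
Posterior ∝ λ^5e^(−5λ) · λ^34e^(−5λ) = λ^39e^(−10λ), i.e. Gamma(shape=40, rate=10).
The mode of a Gamma(a, b) with a ≥ 1 (shape–rate) is (a−1)/b = 39/10 ≈ 3.90.

λ̂_MAP = 3.90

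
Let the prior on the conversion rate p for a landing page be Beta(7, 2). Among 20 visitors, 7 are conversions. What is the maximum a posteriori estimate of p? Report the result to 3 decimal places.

Prior: Beta(7, 2).
Data: 7 successes in 20 trials. The binomial likelihood contributes p^7(1−p)^13, so the posterior is Beta(7+7, 2+13) = Beta(14, 15).
For Beta(a, b) with a, b > 1 the mode is (a−1)/(a+b−2) = 13/27 ≈ 0.481.

p̂_MAP = 0.481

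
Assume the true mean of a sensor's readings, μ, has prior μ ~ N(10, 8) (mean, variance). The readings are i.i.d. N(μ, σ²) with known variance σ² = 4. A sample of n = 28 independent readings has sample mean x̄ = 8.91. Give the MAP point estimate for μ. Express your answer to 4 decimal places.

n = 28, x̄ = 8.91.
For a Normal prior and Normal likelihood with known variance, the posterior is Normal; its mode equals its mean, the precision-weighted average.
Prior precision 1/σ₀² = 1/8 = 0.125; data precision n/σ² = 28/4 = 7.
μ̂ = (0.125·10 + 7·8.91) / (0.125 + 7) = 63.62/7.125 = 12724/1425 ≈ 8.9291.

μ̂_MAP = 8.9291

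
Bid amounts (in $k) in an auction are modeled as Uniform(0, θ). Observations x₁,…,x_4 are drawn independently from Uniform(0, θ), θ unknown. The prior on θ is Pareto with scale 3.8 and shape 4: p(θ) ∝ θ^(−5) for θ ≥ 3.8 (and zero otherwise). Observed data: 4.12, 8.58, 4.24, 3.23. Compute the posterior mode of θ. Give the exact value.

θ̂_MAP = 8.58

The Uniform(0, θ) likelihood is θ^(−n) for θ ≥ max(xᵢ), zero otherwise. Here max(xᵢ) = 8.58.
Posterior ∝ θ^(−5) · θ^(−4) = θ^(−9) on θ ≥ max(3.8, 8.58) = 8.58.
This density is strictly decreasing in θ, so the posterior mode lies at the lower boundary of the support.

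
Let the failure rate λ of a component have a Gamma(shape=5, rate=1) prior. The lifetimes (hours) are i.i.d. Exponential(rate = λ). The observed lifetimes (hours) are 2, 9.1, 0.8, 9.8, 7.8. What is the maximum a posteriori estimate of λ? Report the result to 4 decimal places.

The Exponential(rate=λ) likelihood is ∝ λ^n e^(−λΣtᵢ). Here n = 5 and Σtᵢ = 2 + 9.1 + 0.8 + 9.8 + 7.8 = 29.5.
Posterior ∝ λ^4e^(−1λ) · λ^5e^(−29.5λ) = λ^9e^(−30.5λ), i.e. Gamma(10, 30.5).
Mode = (a−1)/b = 9/30.5 ≈ 0.2951.

λ̂_MAP = 0.2951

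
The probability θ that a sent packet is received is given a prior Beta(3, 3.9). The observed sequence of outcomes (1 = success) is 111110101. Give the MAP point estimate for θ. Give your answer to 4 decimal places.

θ̂_MAP = 0.6475

Prior: Beta(3, 3.9).
Data: 7 successes in 9 trials (from the sequence). The binomial likelihood contributes θ^7(1−θ)^2, so the posterior is Beta(3+7, 3.9+2) = Beta(10, 5.9).
For Beta(a, b) with a, b > 1 the mode is (a−1)/(a+b−2) = 9/13.9 ≈ 0.6475.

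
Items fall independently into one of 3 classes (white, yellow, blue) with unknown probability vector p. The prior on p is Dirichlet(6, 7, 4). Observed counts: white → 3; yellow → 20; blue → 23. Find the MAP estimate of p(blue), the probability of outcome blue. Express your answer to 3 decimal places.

The posterior is Dirichlet(αᵢ + nᵢ) = Dirichlet(9, 27, 27).
For a Dirichlet(a₁,…,a_K) with all aᵢ > 1, the mode has j-th component (aⱼ − 1)/(Σaᵢ − K).
Here Σaᵢ = 63 and K = 3, so p(blue) = (27 − 1)/(63 − 3) = 26/60 ≈ 0.433.

MAP estimate of p(blue) = 0.433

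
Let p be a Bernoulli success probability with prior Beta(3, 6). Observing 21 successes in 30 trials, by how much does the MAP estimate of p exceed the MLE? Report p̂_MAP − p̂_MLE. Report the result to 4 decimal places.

Posterior is Beta(24, 15); MAP = (24−1)/(39−2) = 23/37 ≈ 0.62162.
MLE ignores the prior: p̂_MLE = k/n = 21/30 ≈ 0.70000.
Difference = 23/37 − 21/30 = -29/370 ≈ -0.0784.

MAP − MLE = -0.0784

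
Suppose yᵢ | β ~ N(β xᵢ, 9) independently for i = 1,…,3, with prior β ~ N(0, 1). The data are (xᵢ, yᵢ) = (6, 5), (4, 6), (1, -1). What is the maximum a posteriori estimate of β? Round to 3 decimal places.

log p(β | y) = −Σ(yᵢ − βxᵢ)²/(2·9) − β²/(2·1) + const.
Setting the derivative to zero: Σxᵢ(yᵢ − βxᵢ)/9 − β/1 = 0, so β = Σxᵢyᵢ / (Σxᵢ² + σ²/τ²).
Σxᵢyᵢ = 6·5 + 4·6 + 1·(-1) = 53; Σxᵢ² = 53; σ²/τ² = 9.
β̂_MAP = 53 / (53 + 9) = 53/62 ≈ 0.855.

β̂_MAP = 0.855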